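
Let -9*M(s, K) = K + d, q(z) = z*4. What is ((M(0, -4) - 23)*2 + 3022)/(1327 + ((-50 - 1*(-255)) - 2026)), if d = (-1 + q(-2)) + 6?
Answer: -13399/2223 ≈ -6.0274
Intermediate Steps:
q(z) = 4*z
d = -3 (d = (-1 + 4*(-2)) + 6 = (-1 - 8) + 6 = -9 + 6 = -3)
M(s, K) = ⅓ - K/9 (M(s, K) = -(K - 3)/9 = -(-3 + K)/9 = ⅓ - K/9)
((M(0, -4) - 23)*2 + 3022)/(1327 + ((-50 - 1*(-255)) - 2026)) = (((⅓ - ⅑*(-4)) - 23)*2 + 3022)/(1327 + ((-50 - 1*(-255)) - 2026)) = (((⅓ + 4/9) - 23)*2 + 3022)/(1327 + ((-50 + 255) - 2026)) = ((7/9 - 23)*2 + 3022)/(1327 + (205 - 2026)) = (-200/9*2 + 3022)/(1327 - 1821) = (-400/9 + 3022)/(-494) = (26798/9)*(-1/494) = -13399/2223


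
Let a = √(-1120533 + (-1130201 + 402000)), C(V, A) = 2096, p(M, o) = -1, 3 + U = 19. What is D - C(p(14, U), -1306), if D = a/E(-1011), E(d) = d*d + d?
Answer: -2096 + I*√1848734/1021110 ≈ -2096.0 + 0.0013316*I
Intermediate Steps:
U = 16 (U = -3 + 19 = 16)
a = I*√1848734 (a = √(-1120533 - 728201) = √(-1848734) = I*√1848734 ≈ 1359.7*I)
E(d) = d + d² (E(d) = d² + d = d + d²)
D = I*√1848734/1021110 (D = (I*√1848734)/((-1011*(1 - 1011))) = (I*√1848734)/((-1011*(-1010))) = (I*√1848734)/1021110 = (I*√1848734)*(1/1021110) = I*√1848734/1021110 ≈ 0.0013316*I)
D - C(p(14, U), -1306) = I*√1848734/1021110 - 1*2096 = I*√1848734/1021110 - 2096 = -2096 + I*√1848734/1021110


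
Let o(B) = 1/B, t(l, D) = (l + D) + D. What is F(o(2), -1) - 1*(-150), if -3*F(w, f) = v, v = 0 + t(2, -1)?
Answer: 150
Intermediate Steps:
t(l, D) = l + 2*D (t(l, D) = (D + l) + D = l + 2*D)
v = 0 (v = 0 + (2 + 2*(-1)) = 0 + (2 - 2) = 0 + 0 = 0)
F(w, f) = 0 (F(w, f) = -1/3*0 = 0)
F(o(2), -1) - 1*(-150) = 0 - 1*(-150) = 0 + 150 = 150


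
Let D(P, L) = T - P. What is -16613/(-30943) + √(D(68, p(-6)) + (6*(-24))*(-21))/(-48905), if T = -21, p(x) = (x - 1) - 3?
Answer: 16613/30943 - √2935/48905 ≈ 0.53578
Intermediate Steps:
p(x) = -4 + x (p(x) = (-1 + x) - 3 = -4 + x)
D(P, L) = -21 - P
-16613/(-30943) + √(D(68, p(-6)) + (6*(-24))*(-21))/(-48905) = -16613/(-30943) + √((-21 - 1*68) + (6*(-24))*(-21))/(-48905) = -16613*(-1/30943) + √((-21 - 68) - 144*(-21))*(-1/48905) = 16613/30943 + √(-89 + 3024)*(-1/48905) = 16613/30943 + √2935*(-1/48905) = 16613/30943 - √2935/48905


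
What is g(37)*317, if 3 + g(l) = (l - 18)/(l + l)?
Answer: -64351/74 ≈ -869.61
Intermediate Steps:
g(l) = -3 + (-18 + l)/(2*l) (g(l) = -3 + (l - 18)/(l + l) = -3 + (-18 + l)/((2*l)) = -3 + (-18 + l)*(1/(2*l)) = -3 + (-18 + l)/(2*l))
g(37)*317 = (-5/2 - 9/37)*317 = -203/74*317 = -64351/74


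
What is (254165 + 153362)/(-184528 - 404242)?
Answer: -407527/588770 ≈ -0.69217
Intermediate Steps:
(254165 + 153362)/(-184528 - 404242) = 407527/(-588770) = 407527*(-1/588770) = -407527/588770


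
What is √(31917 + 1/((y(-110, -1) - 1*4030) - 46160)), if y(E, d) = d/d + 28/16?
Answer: √1286260237865921/200749 ≈ 178.65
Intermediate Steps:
y(E, d) = 11/4 (y(E, d) = 1 + 28*(1/16) = 1 + 7/4 = 11/4)
√(31917 + 1/((y(-110, -1) - 1*4030) - 46160)) = √(31917 + 1/((11/4 - 1*4030) - 46160)) = √(31917 + 1/((11/4 - 4030) - 46160)) = √(31917 + 1/(-16109/4 - 46160)) = √(31917 + 1/(-200749/4)) = √(31917 - 4/200749) = √(6407305829/200749) = √1286260237865921/200749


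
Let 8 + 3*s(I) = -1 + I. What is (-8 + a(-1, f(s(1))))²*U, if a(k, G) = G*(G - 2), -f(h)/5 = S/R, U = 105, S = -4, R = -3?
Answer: 7024640/27 ≈ 2.6017e+5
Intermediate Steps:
s(I) = -3 + I/3 (s(I) = -8/3 + (-1 + I)/3 = -8/3 + (-⅓ + I/3) = -3 + I/3)
f(h) = -20/3 (f(h) = -(-20)/(-3) = -(-20)*(-1)/3 = -5*4/3 = -20/3)
a(k, G) = G*(-2 + G)
(-8 + a(-1, f(s(1))))²*U = (-8 - 20*(-2 - 20/3)/3)²*105 = (-8 - 20/3*(-26/3))²*105 = (-8 + 520/9)²*105 = (448/9)²*105 = (200704/81)*105 = 7024640/27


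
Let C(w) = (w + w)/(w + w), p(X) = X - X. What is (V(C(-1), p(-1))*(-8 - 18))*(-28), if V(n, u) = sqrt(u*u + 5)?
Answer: 728*sqrt(5) ≈ 1627.9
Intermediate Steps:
p(X) = 0
C(w) = 1 (C(w) = (2*w)/((2*w)) = (2*w)*(1/(2*w)) = 1)
V(n, u) = sqrt(5 + u**2) (V(n, u) = sqrt(u**2 + 5) = sqrt(5 + u**2))
(V(C(-1), p(-1))*(-8 - 18))*(-28) = (sqrt(5 + 0**2)*(-8 - 18))*(-28) = (sqrt(5 + 0)*(-26))*(-28) = (sqrt(5)*(-26))*(-28) = -26*sqrt(5)*(-28) = 728*sqrt(5)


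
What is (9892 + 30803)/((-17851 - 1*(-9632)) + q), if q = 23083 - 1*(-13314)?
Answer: 40695/28178 ≈ 1.4442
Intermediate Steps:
q = 36397 (q = 23083 + 13314 = 36397)
(9892 + 30803)/((-17851 - 1*(-9632)) + q) = (9892 + 30803)/((-17851 - 1*(-9632)) + 36397) = 40695/((-17851 + 9632) + 36397) = 40695/(-8219 + 36397) = 40695/28178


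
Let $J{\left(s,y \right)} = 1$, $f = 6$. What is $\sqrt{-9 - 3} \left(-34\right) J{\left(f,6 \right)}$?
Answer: $- 68 i \sqrt{3} \approx - 117.78 i$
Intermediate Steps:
$\sqrt{-9 - 3} \left(-34\right) J{\left(f,6 \right)} = \sqrt{-9 - 3} \left(-34\right) 1 = \sqrt{-12} \left(-34\right) 1 = 2 i \sqrt{3} \left(-34\right) 1 = - 68 i \sqrt{3} \cdot 1 = - 68 i \sqrt{3}$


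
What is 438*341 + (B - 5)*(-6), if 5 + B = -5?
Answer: 149448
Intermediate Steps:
B = -10 (B = -5 - 5 = -10)
438*341 + (B - 5)*(-6) = 438*341 + (-10 - 5)*(-6) = 149358 - 15*(-6) = 149358 + 90 = 149448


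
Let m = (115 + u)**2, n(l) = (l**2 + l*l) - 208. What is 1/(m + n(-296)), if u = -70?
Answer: 1/177049 ≈ 5.6482e-6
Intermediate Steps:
n(l) = -208 + 2*l**2 (n(l) = (l**2 + l**2) - 208 = 2*l**2 - 208 = -208 + 2*l**2)
m = 2025 (m = (115 - 70)**2 = 45**2 = 2025)
1/(m + n(-296)) = 1/(2025 + (-208 + 2*(-296)**2)) = 1/(2025 + (-208 + 2*87616)) = 1/(2025 + (-208 + 175232)) = 1/(2025 + 175024) = 1/177049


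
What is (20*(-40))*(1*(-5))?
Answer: 4000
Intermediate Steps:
(20*(-40))*(1*(-5)) = -800*(-5) = 4000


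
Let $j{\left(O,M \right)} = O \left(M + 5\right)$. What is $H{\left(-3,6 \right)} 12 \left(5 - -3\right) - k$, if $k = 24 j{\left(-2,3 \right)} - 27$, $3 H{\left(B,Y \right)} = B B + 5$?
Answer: $859$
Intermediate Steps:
$j{\left(O,M \right)} = O \left(5 + M\right)$
$H{\left(B,Y \right)} = \frac{5}{3} + \frac{B^{2}}{3}$ ($H{\left(B,Y \right)} = \frac{B B + 5}{3} = \frac{B^{2} + 5}{3} = \frac{5 + B^{2}}{3} = \frac{5}{3} + \frac{B^{2}}{3}$)
$k = -411$ ($k = 24 \left(- 2 \left(5 + 3\right)\right) - 27 = 24 \left(\left(-2\right) 8\right) - 27 = 24 \left(-16\right) - 27 = -384 - 27 = -411$)
$H{\left(-3,6 \right)} 12 \left(5 - -3\right) - k = \left(\frac{5}{3} + \frac{\left(-3\right)^{2}}{3}\right) 12 \left(5 - -3\right) - -411 = \left(\frac{5}{3} + \frac{1}{3} \cdot 9\right) 12 \left(5 + 3\right) + 411 = \left(\frac{5}{3} + 3\right) 12 \cdot 8 + 411 = \frac{14}{3} \cdot 12 \cdot 8 + 411 = 56 \cdot 8 + 411 = 448 + 411 = 859$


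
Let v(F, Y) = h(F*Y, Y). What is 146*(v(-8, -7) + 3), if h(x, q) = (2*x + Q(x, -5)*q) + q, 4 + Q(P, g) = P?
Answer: -37376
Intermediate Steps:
Q(P, g) = -4 + P
h(x, q) = q + 2*x + q*(-4 + x) (h(x, q) = (2*x + (-4 + x)*q) + q = (2*x + q*(-4 + x)) + q = q + 2*x + q*(-4 + x))
v(F, Y) = Y + Y*(-4 + F*Y) + 2*F*Y (v(F, Y) = Y + 2*(F*Y) + Y*(-4 + F*Y) = Y + 2*F*Y + Y*(-4 + F*Y) = Y + Y*(-4 + F*Y) + 2*F*Y)
146*(v(-8, -7) + 3) = 146*(-7*(-3 + 2*(-8) - 8*(-7)) + 3) = 146*(-7*(-3 - 16 + 56) + 3) = 146*(-7*37 + 3) = 146*(-259 + 3) = 146*(-256) = -37376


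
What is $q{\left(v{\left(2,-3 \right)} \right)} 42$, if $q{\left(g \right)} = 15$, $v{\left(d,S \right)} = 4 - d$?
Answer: $630$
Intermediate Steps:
$q{\left(v{\left(2,-3 \right)} \right)} 42 = 15 \cdot 42 = 630$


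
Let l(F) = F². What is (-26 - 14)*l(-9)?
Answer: -3240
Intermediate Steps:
(-26 - 14)*l(-9) = (-26 - 14)*(-9)² = -40*81 = -3240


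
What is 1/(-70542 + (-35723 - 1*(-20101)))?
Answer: -1/86164 ≈ -1.1606e-5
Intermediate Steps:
1/(-70542 + (-35723 - 1*(-20101))) = 1/(-70542 + (-35723 + 20101)) = 1/(-70542 - 15622) = 1/(-86164) = -1/86164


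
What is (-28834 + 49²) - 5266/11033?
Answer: -291640555/11033 ≈ -26433.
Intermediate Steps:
(-28834 + 49²) - 5266/11033 = (-28834 + 2401) - 5266*1/11033 = -26433 - 5266/11033 = -291640555/11033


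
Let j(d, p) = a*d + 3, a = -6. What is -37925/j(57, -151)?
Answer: 37925/339 ≈ 111.87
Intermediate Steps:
j(d, p) = 3 - 6*d (j(d, p) = -6*d + 3 = 3 - 6*d)
-37925/j(57, -151) = -37925/(3 - 6*57) = -37925/(3 - 342) = -37925/(-339) = -37925*(-1/339) = 37925/339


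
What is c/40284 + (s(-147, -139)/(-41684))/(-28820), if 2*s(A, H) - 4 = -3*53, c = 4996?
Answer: 600185594647/4839449373792 ≈ 0.12402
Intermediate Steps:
s(A, H) = -155/2 (s(A, H) = 2 + (-3*53)/2 = 2 + (½)*(-159) = 2 - 159/2 = -155/2)
c/40284 + (s(-147, -139)/(-41684))/(-28820) = 4996/40284 - 155/2/(-41684)/(-28820) = 4996*(1/40284) - 155/2*(-1/41684)*(-1/28820) = 1249/10071 + (155/83368)*(-1/28820) = 1249/10071 - 31/480533152 = 600185594647/4839449373792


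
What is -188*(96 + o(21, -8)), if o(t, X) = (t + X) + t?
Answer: -24440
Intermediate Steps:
o(t, X) = X + 2*t (o(t, X) = (X + t) + t = X + 2*t)
-188*(96 + o(21, -8)) = -188*(96 + (-8 + 2*21)) = -188*(96 + (-8 + 42)) = -188*(96 + 34) = -188*130 = -24440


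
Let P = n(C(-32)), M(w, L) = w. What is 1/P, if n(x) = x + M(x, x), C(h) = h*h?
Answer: 1/2048 ≈ 0.00048828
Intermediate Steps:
C(h) = h²
n(x) = 2*x (n(x) = x + x = 2*x)
P = 2048 (P = 2*(-32)² = 2*1024 = 2048)
1/P = 1/2048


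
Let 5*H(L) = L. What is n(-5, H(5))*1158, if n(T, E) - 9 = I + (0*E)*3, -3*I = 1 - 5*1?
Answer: 11966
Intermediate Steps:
H(L) = L/5
I = 4/3 (I = -(1 - 5*1)/3 = -(1 - 5)/3 = -1/3*(-4) = 4/3 ≈ 1.3333)
n(T, E) = 31/3 (n(T, E) = 9 + (4/3 + (0*E)*3) = 9 + (4/3 + 0*3) = 9 + (4/3 + 0) = 9 + 4/3 = 31/3)
n(-5, H(5))*1158 = (31/3)*1158 = 11966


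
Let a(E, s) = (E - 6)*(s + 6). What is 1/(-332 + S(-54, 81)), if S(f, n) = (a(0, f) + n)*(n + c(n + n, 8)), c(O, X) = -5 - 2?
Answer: 1/26974 ≈ 3.7073e-5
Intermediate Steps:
a(E, s) = (-6 + E)*(6 + s)
c(O, X) = -7
S(f, n) = (-7 + n)*(-36 + n - 6*f) (S(f, n) = ((-36 - 6*f + 6*0 + 0*f) + n)*(n - 7) = ((-36 - 6*f + 0 + 0) + n)*(-7 + n) = ((-36 - 6*f) + n)*(-7 + n) = (-36 + n - 6*f)*(-7 + n) = (-7 + n)*(-36 + n - 6*f))
1/(-332 + S(-54, 81)) = 1/(-332 + (252 + 81² - 43*81 + 42*(-54) - 6*(-54)*81)) = 1/(-332 + (252 + 6561 - 3483 - 2268 + 26244)) = 1/(-332 + 27306) = 1/26974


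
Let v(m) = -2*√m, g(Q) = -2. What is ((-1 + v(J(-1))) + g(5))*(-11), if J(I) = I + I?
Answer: 33 + 22*I*√2 ≈ 33.0 + 31.113*I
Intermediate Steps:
J(I) = 2*I
((-1 + v(J(-1))) + g(5))*(-11) = ((-1 - 2*I*√2) - 2)*(-11) = (-3 - 2*I*√2)*(-11) = 33 + 22*I*√2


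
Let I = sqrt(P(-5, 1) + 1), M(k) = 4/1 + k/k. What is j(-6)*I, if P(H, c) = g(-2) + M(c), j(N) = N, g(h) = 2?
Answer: -12*sqrt(2) ≈ -16.971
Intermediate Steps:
M(k) = 5 (M(k) = 4*1 + 1 = 4 + 1 = 5)
P(H, c) = 7 (P(H, c) = 2 + 5 = 7)
I = 2*sqrt(2) (I = sqrt(7 + 1) = sqrt(8) = 2*sqrt(2) ≈ 2.8284)
j(-6)*I = -12*sqrt(2)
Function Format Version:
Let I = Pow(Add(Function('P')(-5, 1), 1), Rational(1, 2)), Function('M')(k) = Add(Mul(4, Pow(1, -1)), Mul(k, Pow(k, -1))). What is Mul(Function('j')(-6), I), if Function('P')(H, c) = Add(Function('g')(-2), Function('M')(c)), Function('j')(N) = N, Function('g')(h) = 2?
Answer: Mul(-12, Pow(2, Rational(1, 2))) ≈ -16.971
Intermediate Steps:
Function('M')(k) = 5 (Function('M')(k) = Add(Mul(4, 1), 1) = Add(4, 1) = 5)
Function('P')(H, c) = 7 (Function('P')(H, c) = Add(2, 5) = 7)
I = Mul(2, Pow(2, Rational(1, 2))) (I = Pow(Add(7, 1), Rational(1, 2)) = Pow(8, Rational(1, 2)) = Mul(2, Pow(2, Rational(1, 2))) ≈ 2.8284)
Mul(Function('j')(-6), I) = Mul(-6, Mul(2, Pow(2, Rational(1, 2)))) = Mul(-12, Pow(2, Rational(1, 2)))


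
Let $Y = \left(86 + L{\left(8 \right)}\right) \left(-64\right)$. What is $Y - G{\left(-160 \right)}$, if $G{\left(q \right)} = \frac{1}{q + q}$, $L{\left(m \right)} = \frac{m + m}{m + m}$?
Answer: $- \frac{1781759}{320} \approx -5568.0$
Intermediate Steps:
$L{\left(m \right)} = 1$ ($L{\left(m \right)} = \frac{2 m}{2 m} = 2 m \frac{1}{2 m} = 1$)
$Y = -5568$ ($Y = \left(86 + 1\right) \left(-64\right) = 87 \left(-64\right) = -5568$)
$G{\left(q \right)} = \frac{1}{2 q}$
$Y - G{\left(-160 \right)} = -5568 - \frac{1}{2 \left(-160\right)} = -5568 - \frac{1}{2} \left(- \frac{1}{160}\right) = -5568 - - \frac{1}{320} = -5568 + \frac{1}{320} = - \frac{1781759}{320}$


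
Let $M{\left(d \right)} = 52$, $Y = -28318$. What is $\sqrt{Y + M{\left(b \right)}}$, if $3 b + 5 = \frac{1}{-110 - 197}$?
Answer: $i \sqrt{28266} \approx 168.13 i$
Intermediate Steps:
$b = - \frac{512}{307}$ ($b = - \frac{5}{3} + \frac{1}{3 \left(-110 - 197\right)} = - \frac{5}{3} + \frac{1}{3 \left(-307\right)} = - \frac{5}{3} + \frac{1}{3} \left(- \frac{1}{307}\right) = - \frac{5}{3} - \frac{1}{921} = - \frac{512}{307} \approx -1.6678$)
$\sqrt{Y + M{\left(b \right)}} = \sqrt{-28318 + 52} = \sqrt{-28266} = i \sqrt{28266}$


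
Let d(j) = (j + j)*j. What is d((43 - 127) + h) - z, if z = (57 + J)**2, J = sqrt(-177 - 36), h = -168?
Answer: 123972 - 114*I*sqrt(213) ≈ 1.2397e+5 - 1663.8*I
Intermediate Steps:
d(j) = 2*j**2 (d(j) = (2*j)*j = 2*j**2)
J = I*sqrt(213) (J = sqrt(-213) = I*sqrt(213) ≈ 14.595*I)
z = (57 + I*sqrt(213))**2 ≈ 3036.0 + 1663.8*I
d((43 - 127) + h) - z = 2*((43 - 127) - 168)**2 - (57 + I*sqrt(213))**2 = 2*(-84 - 168)**2 - (57 + I*sqrt(213))**2 = 2*(-252)**2 - (57 + I*sqrt(213))**2 = 2*63504 - (57 + I*sqrt(213))**2 = 127008 - (57 + I*sqrt(213))**2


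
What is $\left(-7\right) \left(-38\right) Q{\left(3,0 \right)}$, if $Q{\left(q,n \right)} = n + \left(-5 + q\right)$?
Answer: $-532$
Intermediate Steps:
$Q{\left(q,n \right)} = -5 + n + q$
$\left(-7\right) \left(-38\right) Q{\left(3,0 \right)} = \left(-7\right) \left(-38\right) \left(-5 + 0 + 3\right) = 266 \left(-2\right) = -532$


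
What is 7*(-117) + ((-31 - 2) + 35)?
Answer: -817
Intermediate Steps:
7*(-117) + ((-31 - 2) + 35) = -819 + (-33 + 35) = -819 + 2 = -817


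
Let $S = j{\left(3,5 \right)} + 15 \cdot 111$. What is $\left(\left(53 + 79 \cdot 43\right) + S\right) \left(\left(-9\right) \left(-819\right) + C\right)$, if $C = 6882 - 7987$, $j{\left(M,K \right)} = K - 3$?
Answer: $32063122$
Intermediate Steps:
$j{\left(M,K \right)} = -3 + K$ ($j{\left(M,K \right)} = K - 3 = -3 + K$)
$S = 1667$ ($S = \left(-3 + 5\right) + 15 \cdot 111 = 2 + 1665 = 1667$)
$C = -1105$
$\left(\left(53 + 79 \cdot 43\right) + S\right) \left(\left(-9\right) \left(-819\right) + C\right) = \left(\left(53 + 79 \cdot 43\right) + 1667\right) \left(\left(-9\right) \left(-819\right) - 1105\right) = \left(\left(53 + 3397\right) + 1667\right) \left(7371 - 1105\right) = \left(3450 + 1667\right) 6266 = 5117 \cdot 6266 = 32063122$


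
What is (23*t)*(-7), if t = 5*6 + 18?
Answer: -7728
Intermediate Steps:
t = 48 (t = 30 + 18 = 48)
(23*t)*(-7) = (23*48)*(-7) = 1104*(-7) = -7728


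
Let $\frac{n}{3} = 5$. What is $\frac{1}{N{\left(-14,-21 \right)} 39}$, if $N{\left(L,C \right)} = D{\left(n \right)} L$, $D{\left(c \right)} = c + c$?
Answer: $- \frac{1}{16380} \approx -6.105 \cdot 10^{-5}$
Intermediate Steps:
$n = 15$ ($n = 3 \cdot 5 = 15$)
$D{\left(c \right)} = 2 c$
$N{\left(L,C \right)} = 30 L$ ($N{\left(L,C \right)} = 2 \cdot 15 L = 30 L$)
$\frac{1}{N{\left(-14,-21 \right)} 39} = \frac{1}{30 \left(-14\right) 39} = \frac{1}{\left(-420\right) 39} = \frac{1}{-16380} = - \frac{1}{16380}$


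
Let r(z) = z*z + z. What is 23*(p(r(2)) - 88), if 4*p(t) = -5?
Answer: -8211/4 ≈ -2052.8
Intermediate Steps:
r(z) = z + z² (r(z) = z² + z = z + z²)
p(t) = -5/4 (p(t) = (¼)*(-5) = -5/4)
23*(p(r(2)) - 88) = 23*(-5/4 - 88) = 23*(-357/4) = -8211/4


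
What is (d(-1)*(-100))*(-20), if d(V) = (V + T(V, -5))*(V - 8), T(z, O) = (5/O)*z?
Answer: 0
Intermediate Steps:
T(z, O) = 5*z/O
d(V) = 0 (d(V) = (V + 5*V/(-5))*(V - 8) = (V + 5*V*(-1/5))*(-8 + V) = (V - V)*(-8 + V) = 0*(-8 + V) = 0)
(d(-1)*(-100))*(-20) = (0*(-100))*(-20) = 0*(-20) = 0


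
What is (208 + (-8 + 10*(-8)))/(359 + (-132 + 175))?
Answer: 20/67 ≈ 0.29851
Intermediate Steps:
(208 + (-8 + 10*(-8)))/(359 + (-132 + 175)) = (208 + (-8 - 80))/(359 + 43) = (208 - 88)/402 = 120*(1/402) = 20/67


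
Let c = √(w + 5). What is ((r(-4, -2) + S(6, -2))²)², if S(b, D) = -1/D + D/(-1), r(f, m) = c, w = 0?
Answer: 4025/16 + 225*√5/2 ≈ 503.12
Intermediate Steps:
c = √5 (c = √(0 + 5) = √5 ≈ 2.2361)
r(f, m) = √5
S(b, D) = -D - 1/D (S(b, D) = -1/D + D*(-1) = -1/D - D = -D - 1/D)
((r(-4, -2) + S(6, -2))²)² = ((√5 + (-1*(-2) - 1/(-2)))²)² = ((√5 + (2 - 1*(-½)))²)² = ((√5 + (2 + ½))²)² = ((√5 + 5/2)²)² = ((5/2 + √5)²)² = (5/2 + √5)⁴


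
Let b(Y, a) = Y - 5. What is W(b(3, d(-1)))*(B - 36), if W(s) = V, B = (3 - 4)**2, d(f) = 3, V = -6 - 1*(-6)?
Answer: 0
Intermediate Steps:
V = 0 (V = -6 + 6 = 0)
b(Y, a) = -5 + Y
B = 1 (B = (-1)**2 = 1)
W(s) = 0
W(b(3, d(-1)))*(B - 36) = 0*(1 - 36) = 0*(-35) = 0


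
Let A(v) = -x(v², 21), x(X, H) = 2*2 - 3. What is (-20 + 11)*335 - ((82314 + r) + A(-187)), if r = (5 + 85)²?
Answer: -93428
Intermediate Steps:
x(X, H) = 1 (x(X, H) = 4 - 3 = 1)
A(v) = -1 (A(v) = -1*1 = -1)
r = 8100 (r = 90² = 8100)
(-20 + 11)*335 - ((82314 + r) + A(-187)) = (-20 + 11)*335 - ((82314 + 8100) - 1) = -9*335 - (90414 - 1) = -3015 - 1*90413 = -3015 - 90413 = -93428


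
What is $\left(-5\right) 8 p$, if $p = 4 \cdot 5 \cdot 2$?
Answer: $-1600$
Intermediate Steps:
$p = 40$ ($p = 20 \cdot 2 = 40$)
$\left(-5\right) 8 p = \left(-5\right) 8 \cdot 40 = \left(-40\right) 40 = -1600$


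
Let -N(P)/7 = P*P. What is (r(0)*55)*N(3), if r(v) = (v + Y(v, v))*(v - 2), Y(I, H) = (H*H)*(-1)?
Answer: 0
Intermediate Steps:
Y(I, H) = -H² (Y(I, H) = H²*(-1) = -H²)
N(P) = -7*P² (N(P) = -7*P*P = -7*P²)
r(v) = (-2 + v)*(v - v²) (r(v) = (v - v²)*(v - 2) = (v - v²)*(-2 + v) = (-2 + v)*(v - v²))
(r(0)*55)*N(3) = ((0*(-2 - 1*0² + 3*0))*55)*(-7*3²) = ((0*(-2 - 1*0 + 0))*55)*(-7*9) = ((0*(-2 + 0 + 0))*55)*(-63) = ((0*(-2))*55)*(-63) = (0*55)*(-63) = 0*(-63) = 0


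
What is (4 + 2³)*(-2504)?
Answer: -30048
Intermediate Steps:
(4 + 2³)*(-2504) = (4 + 8)*(-2504) = 12*(-2504) = -30048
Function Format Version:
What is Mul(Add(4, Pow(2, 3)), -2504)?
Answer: -30048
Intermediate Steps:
Mul(Add(4, Pow(2, 3)), -2504) = Mul(Add(4, 8), -2504) = Mul(12, -2504) = -30048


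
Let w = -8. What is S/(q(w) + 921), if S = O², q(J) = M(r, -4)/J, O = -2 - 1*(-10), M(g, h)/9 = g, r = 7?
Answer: 512/7305 ≈ 0.070089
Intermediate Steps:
M(g, h) = 9*g
O = 8 (O = -2 + 10 = 8)
q(J) = 63/J (q(J) = (9*7)/J = 63/J)
S = 64 (S = 8² = 64)
S/(q(w) + 921) = 64/(63/(-8) + 921) = 64/(63*(-⅛) + 921) = 64/(-63/8 + 921) = 64/(7305/8) = (8/7305)*64 = 512/7305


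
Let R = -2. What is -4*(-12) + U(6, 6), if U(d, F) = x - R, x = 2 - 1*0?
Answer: 52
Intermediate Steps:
x = 2 (x = 2 + 0 = 2)
U(d, F) = 4 (U(d, F) = 2 - 1*(-2) = 2 + 2 = 4)
-4*(-12) + U(6, 6) = -4*(-12) + 4 = 48 + 4 = 52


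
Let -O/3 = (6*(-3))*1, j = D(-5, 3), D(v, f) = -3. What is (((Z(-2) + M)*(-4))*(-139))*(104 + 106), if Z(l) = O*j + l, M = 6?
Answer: -18448080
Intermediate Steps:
j = -3
O = 54 (O = -3*6*(-3) = -(-54) = -3*(-18) = 54)
Z(l) = -162 + l (Z(l) = 54*(-3) + l = -162 + l)
(((Z(-2) + M)*(-4))*(-139))*(104 + 106) = ((((-162 - 2) + 6)*(-4))*(-139))*(104 + 106) = (((-164 + 6)*(-4))*(-139))*210 = (-158*(-4)*(-139))*210 = (632*(-139))*210 = -87848*210 = -18448080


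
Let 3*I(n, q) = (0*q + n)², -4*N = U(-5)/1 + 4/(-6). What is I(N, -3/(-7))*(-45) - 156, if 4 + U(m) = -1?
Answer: -8933/48 ≈ -186.10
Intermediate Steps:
U(m) = -5 (U(m) = -4 - 1 = -5)
N = 17/12 (N = -(-5/1 + 4/(-6))/4 = -(-5*1 + 4*(-⅙))/4 = -(-5 - ⅔)/4 = -¼*(-17/3) = 17/12 ≈ 1.4167)
I(n, q) = n²/3 (I(n, q) = (0*q + n)²/3 = (0 + n)²/3 = n²/3)
I(N, -3/(-7))*(-45) - 156 = ((17/12)²/3)*(-45) - 156 = ((⅓)*(289/144))*(-45) - 156 = (289/432)*(-45) - 156 = -1445/48 - 156 = -8933/48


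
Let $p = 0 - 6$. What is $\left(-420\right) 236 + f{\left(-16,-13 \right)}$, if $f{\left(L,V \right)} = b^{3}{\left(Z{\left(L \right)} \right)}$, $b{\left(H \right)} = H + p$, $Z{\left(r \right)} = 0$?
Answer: $-99336$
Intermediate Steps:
$p = -6$ ($p = 0 - 6 = -6$)
$b{\left(H \right)} = -6 + H$ ($b{\left(H \right)} = H - 6 = -6 + H$)
$f{\left(L,V \right)} = -216$ ($f{\left(L,V \right)} = \left(-6 + 0\right)^{3} = \left(-6\right)^{3} = -216$)
$\left(-420\right) 236 + f{\left(-16,-13 \right)} = \left(-420\right) 236 - 216 = -99120 - 216 = -99336$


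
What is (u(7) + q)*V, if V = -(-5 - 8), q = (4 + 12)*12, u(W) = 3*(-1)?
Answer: 2457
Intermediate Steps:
u(W) = -3
q = 192 (q = 16*12 = 192)
V = 13 (V = -1*(-13) = 13)
(u(7) + q)*V = (-3 + 192)*13 = 189*13 = 2457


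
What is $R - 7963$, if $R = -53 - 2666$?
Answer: $-10682$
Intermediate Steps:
$R = -2719$ ($R = -53 - 2666 = -2719$)
$R - 7963 = -2719 - 7963 = -10682$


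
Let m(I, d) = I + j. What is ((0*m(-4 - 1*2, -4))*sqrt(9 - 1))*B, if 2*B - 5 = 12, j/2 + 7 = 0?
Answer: 0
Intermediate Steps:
j = -14 (j = -14 + 2*0 = -14 + 0 = -14)
B = 17/2 (B = 5/2 + (1/2)*12 = 5/2 + 6 = 17/2 ≈ 8.5000)
m(I, d) = -14 + I (m(I, d) = I - 14 = -14 + I)
((0*m(-4 - 1*2, -4))*sqrt(9 - 1))*B = ((0*(-14 + (-4 - 1*2)))*sqrt(9 - 1))*(17/2) = ((0*(-14 + (-4 - 2)))*sqrt(8))*(17/2) = ((0*(-14 - 6))*(2*sqrt(2)))*(17/2) = ((0*(-20))*(2*sqrt(2)))*(17/2) = (0*(2*sqrt(2)))*(17/2) = 0*(17/2) = 0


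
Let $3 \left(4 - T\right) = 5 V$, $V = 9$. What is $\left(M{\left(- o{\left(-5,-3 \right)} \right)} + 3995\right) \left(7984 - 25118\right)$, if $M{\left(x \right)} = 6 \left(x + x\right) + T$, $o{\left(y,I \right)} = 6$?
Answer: $-67028208$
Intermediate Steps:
$T = -11$ ($T = 4 - \frac{5 \cdot 9}{3} = 4 - 15 = -11$)
$M{\left(x \right)} = -11 + 12 x$ ($M{\left(x \right)} = 6 \left(x + x\right) - 11 = 6 \cdot 2 x - 11 = 12 x - 11 = -11 + 12 x$)
$\left(M{\left(- o{\left(-5,-3 \right)} \right)} + 3995\right) \left(7984 - 25118\right) = \left(\left(-11 + 12 \left(\left(-1\right) 6\right)\right) + 3995\right) \left(7984 - 25118\right) = \left(\left(-11 + 12 \left(-6\right)\right) + 3995\right) \left(-17134\right) = \left(\left(-11 - 72\right) + 3995\right) \left(-17134\right) = \left(-83 + 3995\right) \left(-17134\right) = 3912 \left(-17134\right) = -67028208$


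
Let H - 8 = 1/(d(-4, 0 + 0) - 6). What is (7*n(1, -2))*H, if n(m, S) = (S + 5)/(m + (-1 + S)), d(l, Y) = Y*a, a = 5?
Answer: -329/4 ≈ -82.250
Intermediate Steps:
d(l, Y) = 5*Y (d(l, Y) = Y*5 = 5*Y)
H = 47/6 (H = 8 + 1/(5*(0 + 0) - 6) = 8 + 1/(5*0 - 6) = 8 + 1/(0 - 6) = 8 + 1/(-6) = 8 - ⅙ = 47/6 ≈ 7.8333)
n(m, S) = (5 + S)/(-1 + S + m)
(7*n(1, -2))*H = (7*((5 - 2)/(-1 - 2 + 1)))*(47/6) = (7*(3/(-2)))*(47/6) = (7*(-½*3))*(47/6) = (7*(-3/2))*(47/6) = -21/2*47/6 = -329/4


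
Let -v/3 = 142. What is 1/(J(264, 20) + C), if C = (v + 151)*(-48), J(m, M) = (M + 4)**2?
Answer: 1/13776 ≈ 7.2590e-5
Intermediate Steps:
v = -426 (v = -3*142 = -426)
J(m, M) = (4 + M)**2
C = 13200 (C = (-426 + 151)*(-48) = -275*(-48) = 13200)
1/(J(264, 20) + C) = 1/((4 + 20)**2 + 13200) = 1/(24**2 + 13200) = 1/(576 + 13200) = 1/13776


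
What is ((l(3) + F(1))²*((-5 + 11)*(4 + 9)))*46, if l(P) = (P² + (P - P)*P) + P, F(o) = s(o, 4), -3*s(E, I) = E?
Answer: 1465100/3 ≈ 4.8837e+5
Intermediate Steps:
s(E, I) = -E/3
F(o) = -o/3
l(P) = P + P² (l(P) = (P² + 0*P) + P = (P² + 0) + P = P² + P = P + P²)
((l(3) + F(1))²*((-5 + 11)*(4 + 9)))*46 = ((3*(1 + 3) - ⅓*1)²*((-5 + 11)*(4 + 9)))*46 = ((3*4 - ⅓)²*(6*13))*46 = ((12 - ⅓)²*78)*46 = ((35/3)²*78)*46 = ((1225/9)*78)*46 = (31850/3)*46 = 1465100/3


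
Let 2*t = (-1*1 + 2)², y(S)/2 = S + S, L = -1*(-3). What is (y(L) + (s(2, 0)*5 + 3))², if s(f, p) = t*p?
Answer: 225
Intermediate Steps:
L = 3
y(S) = 4*S (y(S) = 2*(S + S) = 2*(2*S) = 4*S)
t = ½ (t = (-1*1 + 2)²/2 = (-1 + 2)²/2 = (½)*1² = (½)*1 = ½ ≈ 0.50000)
s(f, p) = p/2
(y(L) + (s(2, 0)*5 + 3))² = (4*3 + (((½)*0)*5 + 3))² = (12 + (0*5 + 3))² = (12 + (0 + 3))² = (12 + 3)² = 15² = 225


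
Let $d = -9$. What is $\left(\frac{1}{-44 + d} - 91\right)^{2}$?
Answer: $\frac{23270976}{2809} \approx 8284.4$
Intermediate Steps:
$\left(\frac{1}{-44 + d} - 91\right)^{2} = \left(\frac{1}{-44 - 9} - 91\right)^{2} = \left(\frac{1}{-53} - 91\right)^{2} = \left(- \frac{1}{53} - 91\right)^{2} = \left(- \frac{4824}{53}\right)^{2} = \frac{23270976}{2809}$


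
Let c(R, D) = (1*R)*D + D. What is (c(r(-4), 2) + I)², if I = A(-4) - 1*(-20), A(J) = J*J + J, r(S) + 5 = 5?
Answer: 1156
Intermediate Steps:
r(S) = 0 (r(S) = -5 + 5 = 0)
A(J) = J + J² (A(J) = J² + J = J + J²)
c(R, D) = D + D*R (c(R, D) = R*D + D = D*R + D = D + D*R)
I = 32 (I = -4*(1 - 4) - 1*(-20) = -4*(-3) + 20 = 12 + 20 = 32)
(c(r(-4), 2) + I)² = (2*(1 + 0) + 32)² = (2*1 + 32)² = (2 + 32)² = 34² = 1156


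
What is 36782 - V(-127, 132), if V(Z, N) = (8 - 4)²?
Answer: 36766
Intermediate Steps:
V(Z, N) = 16 (V(Z, N) = 4² = 16)
36782 - V(-127, 132) = 36782 - 1*16 = 36782 - 16 = 36766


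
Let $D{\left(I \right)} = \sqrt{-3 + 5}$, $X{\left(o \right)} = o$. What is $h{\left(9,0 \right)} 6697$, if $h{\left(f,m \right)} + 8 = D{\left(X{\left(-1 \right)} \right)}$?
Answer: $-53576 + 6697 \sqrt{2} \approx -44105.0$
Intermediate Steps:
$D{\left(I \right)} = \sqrt{2}$
$h{\left(f,m \right)} = -8 + \sqrt{2}$
$h{\left(9,0 \right)} 6697 = \left(-8 + \sqrt{2}\right) 6697 = -53576 + 6697 \sqrt{2}$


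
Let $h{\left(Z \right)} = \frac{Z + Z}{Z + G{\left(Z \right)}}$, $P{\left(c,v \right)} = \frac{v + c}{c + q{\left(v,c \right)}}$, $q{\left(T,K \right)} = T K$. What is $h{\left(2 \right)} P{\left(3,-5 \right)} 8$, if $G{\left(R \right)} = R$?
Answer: $\frac{4}{3} \approx 1.3333$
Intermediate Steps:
$q{\left(T,K \right)} = K T$
$P{\left(c,v \right)} = \frac{c + v}{c + c v}$ ($P{\left(c,v \right)} = \frac{v + c}{c + c v} = \frac{c + v}{c + c v}$)
$h{\left(Z \right)} = 1$ ($h{\left(Z \right)} = \frac{Z + Z}{Z + Z} = \frac{2 Z}{2 Z} = 2 Z \frac{1}{2 Z} = 1$)
$h{\left(2 \right)} P{\left(3,-5 \right)} 8 = 1 \frac{3 - 5}{3 \left(1 - 5\right)} 8 = 1 \cdot \frac{1}{3} \frac{1}{-4} \left(-2\right) 8 = 1 \cdot \frac{1}{3} \left(- \frac{1}{4}\right) \left(-2\right) 8 = 1 \cdot \frac{1}{6} \cdot 8 = \frac{1}{6} \cdot 8 = \frac{4}{3}$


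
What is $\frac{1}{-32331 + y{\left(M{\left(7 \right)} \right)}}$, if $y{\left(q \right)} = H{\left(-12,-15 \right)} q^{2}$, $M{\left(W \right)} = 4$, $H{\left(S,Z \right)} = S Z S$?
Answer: $- \frac{1}{66891} \approx -1.495 \cdot 10^{-5}$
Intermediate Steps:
$H{\left(S,Z \right)} = Z S^{2}$
$y{\left(q \right)} = - 2160 q^{2}$ ($y{\left(q \right)} = - 15 \left(-12\right)^{2} q^{2} = \left(-15\right) 144 q^{2} = - 2160 q^{2}$)
$\frac{1}{-32331 + y{\left(M{\left(7 \right)} \right)}} = \frac{1}{-32331 - 2160 \cdot 4^{2}} = \frac{1}{-32331 - 34560} = \frac{1}{-66891} = - \frac{1}{66891}$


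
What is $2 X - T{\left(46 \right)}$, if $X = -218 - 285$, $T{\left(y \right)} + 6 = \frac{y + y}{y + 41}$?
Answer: $- \frac{87092}{87} \approx -1001.1$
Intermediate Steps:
$T{\left(y \right)} = -6 + \frac{2 y}{41 + y}$ ($T{\left(y \right)} = -6 + \frac{y + y}{y + 41} = -6 + \frac{2 y}{41 + y}$)
$X = -503$ ($X = -218 - 285 = -503$)
$2 X - T{\left(46 \right)} = 2 \left(-503\right) - \frac{2 \left(-123 - 92\right)}{41 + 46} = -1006 - \frac{2 \left(-123 - 92\right)}{87} = -1006 - 2 \cdot \frac{1}{87} \left(-215\right) = -1006 - - \frac{430}{87} = -1006 + \frac{430}{87} = - \frac{87092}{87}$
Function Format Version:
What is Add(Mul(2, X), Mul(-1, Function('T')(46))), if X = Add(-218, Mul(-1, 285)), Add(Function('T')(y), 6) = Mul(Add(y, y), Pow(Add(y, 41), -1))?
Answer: Rational(-87092, 87) ≈ -1001.1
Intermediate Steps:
Function('T')(y) = Add(-6, Mul(2, y, Pow(Add(41, y), -1))) (Function('T')(y) = Add(-6, Mul(Add(y, y), Pow(Add(y, 41), -1))) = Add(-6, Mul(Mul(2, y), Pow(Add(41, y), -1))) = Add(-6, Mul(2, y, Pow(Add(41, y), -1))))
X = -503 (X = Add(-218, -285) = -503)
Add(Mul(2, X), Mul(-1, Function('T')(46))) = Add(Mul(2, -503), Mul(-1, Mul(2, Pow(Add(41, 46), -1), Add(-123, Mul(-2, 46))))) = Add(-1006, Mul(-1, Mul(2, Pow(87, -1), Add(-123, -92)))) = Add(-1006, Mul(-1, Mul(2, Rational(1, 87), -215))) = Add(-1006, Mul(-1, Rational(-430, 87))) = Add(-1006, Rational(430, 87)) = Rational(-87092, 87)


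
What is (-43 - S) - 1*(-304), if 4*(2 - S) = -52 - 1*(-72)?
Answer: 264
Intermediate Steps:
S = -3 (S = 2 - (-52 - 1*(-72))/4 = 2 - (-52 + 72)/4 = 2 - ¼*20 = 2 - 5 = -3)
(-43 - S) - 1*(-304) = (-43 - 1*(-3)) - 1*(-304) = (-43 + 3) + 304 = -40 + 304 = 264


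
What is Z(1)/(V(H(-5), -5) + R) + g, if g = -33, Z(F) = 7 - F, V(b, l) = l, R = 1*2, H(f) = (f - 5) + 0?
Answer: -35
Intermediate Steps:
H(f) = -5 + f (H(f) = (-5 + f) + 0 = -5 + f)
R = 2
Z(1)/(V(H(-5), -5) + R) + g = (7 - 1*1)/(-5 + 2) - 33 = (7 - 1)/(-3) - 33 = -⅓*6 - 33 = -2 - 33 = -35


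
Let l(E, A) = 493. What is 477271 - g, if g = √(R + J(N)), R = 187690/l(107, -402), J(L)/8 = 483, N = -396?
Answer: 477271 - √1031672506/493 ≈ 4.7721e+5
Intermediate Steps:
J(L) = 3864 (J(L) = 8*483 = 3864)
R = 187690/493 ≈ 380.71
g = √1031672506/493 (g = √(187690/493 + 3864) = √(2092642/493) = √1031672506/493 ≈ 65.151)
477271 - g = 477271 - √1031672506/493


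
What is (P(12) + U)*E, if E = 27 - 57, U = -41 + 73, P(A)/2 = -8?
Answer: -480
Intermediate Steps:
P(A) = -16 (P(A) = 2*(-8) = -16)
U = 32
E = -30
(P(12) + U)*E = (-16 + 32)*(-30) = 16*(-30) = -480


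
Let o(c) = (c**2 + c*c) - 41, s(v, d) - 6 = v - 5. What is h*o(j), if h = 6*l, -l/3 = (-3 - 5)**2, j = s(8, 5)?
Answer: -139392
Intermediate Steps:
s(v, d) = 1 + v (s(v, d) = 6 + (v - 5) = 6 + (-5 + v) = 1 + v)
j = 9 (j = 1 + 8 = 9)
o(c) = -41 + 2*c**2 (o(c) = (c**2 + c**2) - 41 = 2*c**2 - 41 = -41 + 2*c**2)
l = -192 (l = -3*(-3 - 5)**2 = -3*(-8)**2 = -3*64 = -192)
h = -1152 (h = 6*(-192) = -1152)
h*o(j) = -1152*(-41 + 2*9**2) = -1152*(-41 + 2*81) = -1152*(-41 + 162) = -1152*121 = -139392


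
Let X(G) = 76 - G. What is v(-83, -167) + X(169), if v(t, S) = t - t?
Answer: -93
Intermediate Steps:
v(t, S) = 0
v(-83, -167) + X(169) = 0 + (76 - 1*169) = 0 + (76 - 169) = 0 - 93 = -93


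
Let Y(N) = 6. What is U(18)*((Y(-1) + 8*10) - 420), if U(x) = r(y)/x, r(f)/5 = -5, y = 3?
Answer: 4175/9 ≈ 463.89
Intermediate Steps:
r(f) = -25 (r(f) = 5*(-5) = -25)
U(x) = -25/x
U(18)*((Y(-1) + 8*10) - 420) = (-25/18)*((6 + 8*10) - 420) = (-25*1/18)*((6 + 80) - 420) = -25*(86 - 420)/18 = -25/18*(-334) = 4175/9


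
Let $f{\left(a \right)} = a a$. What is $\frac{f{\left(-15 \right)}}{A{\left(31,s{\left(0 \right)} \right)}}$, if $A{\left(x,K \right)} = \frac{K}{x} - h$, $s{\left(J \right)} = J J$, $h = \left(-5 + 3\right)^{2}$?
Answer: $- \frac{225}{4} \approx -56.25$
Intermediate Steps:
$h = 4$ ($h = \left(-2\right)^{2} = 4$)
$s{\left(J \right)} = J^{2}$
$f{\left(a \right)} = a^{2}$
$A{\left(x,K \right)} = -4 + \frac{K}{x}$ ($A{\left(x,K \right)} = \frac{K}{x} - 4 = -4 + \frac{K}{x}$)
$\frac{f{\left(-15 \right)}}{A{\left(31,s{\left(0 \right)} \right)}} = \frac{\left(-15\right)^{2}}{-4 + \frac{0^{2}}{31}} = \frac{225}{-4 + 0 \cdot \frac{1}{31}} = \frac{225}{-4 + 0} = \frac{225}{-4} = 225 \left(- \frac{1}{4}\right) = - \frac{225}{4}$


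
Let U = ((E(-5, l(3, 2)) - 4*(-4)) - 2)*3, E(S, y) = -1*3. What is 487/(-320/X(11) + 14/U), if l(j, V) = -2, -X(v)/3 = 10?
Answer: 5357/122 ≈ 43.910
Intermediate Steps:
X(v) = -30 (X(v) = -3*10 = -30)
E(S, y) = -3
U = 33 (U = ((-3 - 4*(-4)) - 2)*3 = ((-3 + 16) - 2)*3 = (13 - 2)*3 = 11*3 = 33)
487/(-320/X(11) + 14/U) = 487/(-320/(-30) + 14/33) = 487/(-320*(-1/30) + 14*(1/33)) = 487/(32/3 + 14/33) = 487/(122/11) = 487*(11/122) = 5357/122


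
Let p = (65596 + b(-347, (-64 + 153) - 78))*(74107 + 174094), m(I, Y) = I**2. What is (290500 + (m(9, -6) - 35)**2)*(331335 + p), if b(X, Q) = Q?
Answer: 4764974845338672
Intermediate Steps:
p = 16283723007 (p = (65596 + ((-64 + 153) - 78))*(74107 + 174094) = (65596 + (89 - 78))*248201 = (65596 + 11)*248201 = 65607*248201 = 16283723007)
(290500 + (m(9, -6) - 35)**2)*(331335 + p) = (290500 + (9**2 - 35)**2)*(331335 + 16283723007) = (290500 + (81 - 35)**2)*16284054342 = (290500 + 46**2)*16284054342 = (290500 + 2116)*16284054342 = 292616*16284054342 = 4764974845338672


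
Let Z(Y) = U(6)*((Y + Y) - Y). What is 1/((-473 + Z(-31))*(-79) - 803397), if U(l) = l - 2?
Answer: -1/756234 ≈ -1.3223e-6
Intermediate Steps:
U(l) = -2 + l
Z(Y) = 4*Y (Z(Y) = (-2 + 6)*((Y + Y) - Y) = 4*(2*Y - Y) = 4*Y)
1/((-473 + Z(-31))*(-79) - 803397) = 1/((-473 + 4*(-31))*(-79) - 803397) = 1/((-473 - 124)*(-79) - 803397) = 1/(-597*(-79) - 803397) = 1/(47163 - 803397) = 1/(-756234) = -1/756234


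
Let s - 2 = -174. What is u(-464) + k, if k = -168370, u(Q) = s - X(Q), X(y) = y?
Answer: -168078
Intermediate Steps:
s = -172 (s = 2 - 174 = -172)
u(Q) = -172 - Q
u(-464) + k = (-172 - 1*(-464)) - 168370 = (-172 + 464) - 168370 = 292 - 168370 = -168078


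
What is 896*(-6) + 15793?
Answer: 10417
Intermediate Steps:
896*(-6) + 15793 = -5376 + 15793 = 10417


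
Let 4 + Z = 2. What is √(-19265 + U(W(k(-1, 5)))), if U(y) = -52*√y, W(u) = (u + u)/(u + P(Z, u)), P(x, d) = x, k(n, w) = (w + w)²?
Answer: 95*I*√105/7 ≈ 139.07*I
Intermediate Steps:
Z = -2 (Z = -4 + 2 = -2)
k(n, w) = 4*w² (k(n, w) = (2*w)² = 4*w²)
W(u) = 2*u/(-2 + u) (W(u) = (u + u)/(u - 2) = (2*u)/(-2 + u) = 2*u/(-2 + u))
√(-19265 + U(W(k(-1, 5)))) = √(-19265 - 52*10*√2/√(-2 + 4*5²)) = √(-19265 - 52*10*√2/√(-2 + 4*25)) = √(-19265 - 52*10*√2/√(-2 + 100)) = √(-19265 - 52*√(2*100/98)) = √(-19265 - 52*√(2*100*(1/98))) = √(-19265 - 52*√(100/49)) = √(-19265 - 52*10/7) = √(-19265 - 520/7) = √(-135375/7) = 95*I*√105/7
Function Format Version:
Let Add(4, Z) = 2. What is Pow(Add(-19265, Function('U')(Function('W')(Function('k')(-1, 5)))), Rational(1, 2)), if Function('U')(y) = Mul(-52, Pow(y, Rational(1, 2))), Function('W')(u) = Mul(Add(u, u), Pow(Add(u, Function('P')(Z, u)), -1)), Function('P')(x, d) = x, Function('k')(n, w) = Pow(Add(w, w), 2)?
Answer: Mul(Rational(95, 7), I, Pow(105, Rational(1, 2))) ≈ Mul(139.07, I)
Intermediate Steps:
Z = -2 (Z = Add(-4, 2) = -2)
Function('k')(n, w) = Mul(4, Pow(w, 2)) (Function('k')(n, w) = Pow(Mul(2, w), 2) = Mul(4, Pow(w, 2)))
Function('W')(u) = Mul(2, u, Pow(Add(-2, u), -1)) (Function('W')(u) = Mul(Add(u, u), Pow(Add(u, -2), -1)) = Mul(Mul(2, u), Pow(Add(-2, u), -1)) = Mul(2, u, Pow(Add(-2, u), -1)))
Pow(Add(-19265, Function('U')(Function('W')(Function('k')(-1, 5)))), Rational(1, 2)) = Pow(Add(-19265, Mul(-52, Pow(Mul(2, Mul(4, Pow(5, 2)), Pow(Add(-2, Mul(4, Pow(5, 2))), -1)), Rational(1, 2)))), Rational(1, 2)) = Pow(Add(-19265, Mul(-52, Pow(Mul(2, Mul(4, 25), Pow(Add(-2, Mul(4, 25)), -1)), Rational(1, 2)))), Rational(1, 2)) = Pow(Add(-19265, Mul(-52, Pow(Mul(2, 100, Pow(Add(-2, 100), -1)), Rational(1, 2)))), Rational(1, 2)) = Pow(Add(-19265, Mul(-52, Pow(Mul(2, 100, Pow(98, -1)), Rational(1, 2)))), Rational(1, 2)) = Pow(Add(-19265, Mul(-52, Pow(Mul(2, 100, Rational(1, 98)), Rational(1, 2)))), Rational(1, 2)) = Pow(Add(-19265, Mul(-52, Pow(Rational(100, 49), Rational(1, 2)))), Rational(1, 2)) = Pow(Add(-19265, Mul(-52, Rational(10, 7))), Rational(1, 2)) = Pow(Add(-19265, Rational(-520, 7)), Rational(1, 2)) = Pow(Rational(-135375, 7), Rational(1, 2)) = Mul(Rational(95, 7), I, Pow(105, Rational(1, 2)))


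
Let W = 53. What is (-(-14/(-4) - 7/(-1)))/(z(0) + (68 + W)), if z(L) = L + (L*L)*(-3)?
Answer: -21/242 ≈ -0.086777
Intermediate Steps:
z(L) = L - 3*L**2 (z(L) = L + L**2*(-3) = L - 3*L**2)
(-(-14/(-4) - 7/(-1)))/(z(0) + (68 + W)) = (-(-14/(-4) - 7/(-1)))/(0*(1 - 3*0) + (68 + 53)) = (-(-14*(-1/4) - 7*(-1)))/(0*(1 + 0) + 121) = (-(7/2 + 7))/(0*1 + 121) = (-1*21/2)/(0 + 121) = -21/2/121 = -21/2*1/121 = -21/242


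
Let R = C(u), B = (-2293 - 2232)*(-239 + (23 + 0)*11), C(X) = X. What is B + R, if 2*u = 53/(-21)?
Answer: -2660753/42 ≈ -63351.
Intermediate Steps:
u = -53/42 (u = (53/(-21))/2 = (53*(-1/21))/2 = (1/2)*(-53/21) = -53/42 ≈ -1.2619)
B = -63350 (B = -4525*(-239 + 23*11) = -4525*(-239 + 253) = -4525*14 = -63350)
R = -53/42 ≈ -1.2619
B + R = -63350 - 53/42 = -2660753/42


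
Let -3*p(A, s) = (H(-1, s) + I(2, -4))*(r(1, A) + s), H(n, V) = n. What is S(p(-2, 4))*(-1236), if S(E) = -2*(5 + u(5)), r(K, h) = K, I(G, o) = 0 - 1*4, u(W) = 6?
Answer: 27192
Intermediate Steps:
I(G, o) = -4 (I(G, o) = 0 - 4 = -4)
p(A, s) = 5/3 + 5*s/3 (p(A, s) = -(-1 - 4)*(1 + s)/3 = -(-5)*(1 + s)/3 = -(-5 - 5*s)/3 = 5/3 + 5*s/3)
S(E) = -22 (S(E) = -2*(5 + 6) = -2*11 = -22)
S(p(-2, 4))*(-1236) = -22*(-1236) = 27192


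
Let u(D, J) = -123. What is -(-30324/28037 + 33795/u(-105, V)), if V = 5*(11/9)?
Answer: 317080089/1149517 ≈ 275.84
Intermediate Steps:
V = 55/9 (V = 5*(11*(⅑)) = 5*(11/9) = 55/9 ≈ 6.1111)
-(-30324/28037 + 33795/u(-105, V)) = -(-30324/28037 + 33795/(-123)) = -(-30324*1/28037 + 33795*(-1/123)) = -(-30324/28037 - 11265/41) = -1*(-317080089/1149517) = 317080089/1149517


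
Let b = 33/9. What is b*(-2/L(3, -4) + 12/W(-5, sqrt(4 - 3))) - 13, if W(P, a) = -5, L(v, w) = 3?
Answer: -1091/45 ≈ -24.244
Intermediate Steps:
b = 11/3 (b = 33*(1/9) = 11/3 ≈ 3.6667)
b*(-2/L(3, -4) + 12/W(-5, sqrt(4 - 3))) - 13 = 11*(-2/3 + 12/(-5))/3 - 13 = 11*(-2*1/3 + 12*(-1/5))/3 - 13 = 11*(-2/3 - 12/5)/3 - 13 = (11/3)*(-46/15) - 13 = -506/45 - 13 = -1091/45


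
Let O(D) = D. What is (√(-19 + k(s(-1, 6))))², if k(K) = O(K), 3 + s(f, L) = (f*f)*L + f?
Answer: -17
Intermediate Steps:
s(f, L) = -3 + f + L*f² (s(f, L) = -3 + ((f*f)*L + f) = -3 + (f²*L + f) = -3 + (L*f² + f) = -3 + (f + L*f²) = -3 + f + L*f²)
k(K) = K
(√(-19 + k(s(-1, 6))))² = (√(-19 + (-3 - 1 + 6*(-1)²)))² = (√(-19 + (-3 - 1 + 6*1)))² = (√(-19 + (-3 - 1 + 6)))² = (√(-19 + 2))² = (√(-17))² = (I*√17)² = -17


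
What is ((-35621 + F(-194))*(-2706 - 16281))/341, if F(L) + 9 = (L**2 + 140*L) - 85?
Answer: 479212893/341 ≈ 1.4053e+6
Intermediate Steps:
F(L) = -94 + L**2 + 140*L (F(L) = -9 + ((L**2 + 140*L) - 85) = -9 + (-85 + L**2 + 140*L) = -94 + L**2 + 140*L)
((-35621 + F(-194))*(-2706 - 16281))/341 = ((-35621 + (-94 + (-194)**2 + 140*(-194)))*(-2706 - 16281))/341 = ((-35621 + (-94 + 37636 - 27160))*(-18987))*(1/341) = ((-35621 + 10382)*(-18987))*(1/341) = -25239*(-18987)*(1/341) = 479212893*(1/341) = 479212893/341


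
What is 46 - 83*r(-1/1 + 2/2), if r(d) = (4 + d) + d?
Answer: -286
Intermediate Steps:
r(d) = 4 + 2*d
46 - 83*r(-1/1 + 2/2) = 46 - 83*(4 + 2*(-1/1 + 2/2)) = 46 - 83*(4 + 2*(-1*1 + 2*(1/2))) = 46 - 83*(4 + 2*(-1 + 1)) = 46 - 83*(4 + 2*0) = 46 - 83*(4 + 0) = 46 - 83*4 = 46 - 332 = -286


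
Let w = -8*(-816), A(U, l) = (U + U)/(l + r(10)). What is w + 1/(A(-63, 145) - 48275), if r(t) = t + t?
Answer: 17332930121/2655167 ≈ 6528.0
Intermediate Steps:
r(t) = 2*t
A(U, l) = 2*U/(20 + l) (A(U, l) = (U + U)/(l + 2*10) = (2*U)/(l + 20) = (2*U)/(20 + l) = 2*U/(20 + l))
w = 6528
w + 1/(A(-63, 145) - 48275) = 6528 + 1/(2*(-63)/(20 + 145) - 48275) = 6528 + 1/(2*(-63)/165 - 48275) = 6528 + 1/(2*(-63)*(1/165) - 48275) = 6528 + 1/(-42/55 - 48275) = 6528 + 1/(-2655167/55) = 6528 - 55/2655167 = 17332930121/2655167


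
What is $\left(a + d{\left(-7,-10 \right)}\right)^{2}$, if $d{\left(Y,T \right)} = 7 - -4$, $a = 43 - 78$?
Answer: $576$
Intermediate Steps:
$a = -35$ ($a = 43 - 78 = -35$)
$d{\left(Y,T \right)} = 11$ ($d{\left(Y,T \right)} = 7 + 4 = 11$)
$\left(a + d{\left(-7,-10 \right)}\right)^{2} = \left(-35 + 11\right)^{2} = \left(-24\right)^{2} = 576$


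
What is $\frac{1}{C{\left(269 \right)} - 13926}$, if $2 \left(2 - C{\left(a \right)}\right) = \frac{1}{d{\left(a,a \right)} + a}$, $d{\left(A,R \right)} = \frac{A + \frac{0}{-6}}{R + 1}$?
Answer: $- \frac{72899}{1015045811} \approx -7.1818 \cdot 10^{-5}$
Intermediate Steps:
$d{\left(A,R \right)} = \frac{A}{1 + R}$ ($d{\left(A,R \right)} = \frac{A + 0 \left(- \frac{1}{6}\right)}{1 + R} = \frac{A + 0}{1 + R} = \frac{A}{1 + R}$)
$C{\left(a \right)} = 2 - \frac{1}{2 \left(a + \frac{a}{1 + a}\right)}$ ($C{\left(a \right)} = 2 - \frac{1}{2 \left(\frac{a}{1 + a} + a\right)} = 2 - \frac{1}{2 \left(a + \frac{a}{1 + a}\right)}$)
$\frac{1}{C{\left(269 \right)} - 13926} = \frac{1}{\frac{-1 + 4 \cdot 269^{2} + 7 \cdot 269}{2 \cdot 269 \left(2 + 269\right)} - 13926} = \frac{1}{\frac{1}{2} \cdot \frac{1}{269} \cdot \frac{1}{271} \left(-1 + 4 \cdot 72361 + 1883\right) - 13926} = \frac{1}{\frac{1}{2} \cdot \frac{1}{269} \cdot \frac{1}{271} \left(-1 + 289444 + 1883\right) - 13926} = \frac{1}{\frac{1}{2} \cdot \frac{1}{269} \cdot \frac{1}{271} \cdot 291326 - 13926} = \frac{1}{\frac{145663}{72899} - 13926} = \frac{1}{- \frac{1015045811}{72899}} = - \frac{72899}{1015045811}$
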